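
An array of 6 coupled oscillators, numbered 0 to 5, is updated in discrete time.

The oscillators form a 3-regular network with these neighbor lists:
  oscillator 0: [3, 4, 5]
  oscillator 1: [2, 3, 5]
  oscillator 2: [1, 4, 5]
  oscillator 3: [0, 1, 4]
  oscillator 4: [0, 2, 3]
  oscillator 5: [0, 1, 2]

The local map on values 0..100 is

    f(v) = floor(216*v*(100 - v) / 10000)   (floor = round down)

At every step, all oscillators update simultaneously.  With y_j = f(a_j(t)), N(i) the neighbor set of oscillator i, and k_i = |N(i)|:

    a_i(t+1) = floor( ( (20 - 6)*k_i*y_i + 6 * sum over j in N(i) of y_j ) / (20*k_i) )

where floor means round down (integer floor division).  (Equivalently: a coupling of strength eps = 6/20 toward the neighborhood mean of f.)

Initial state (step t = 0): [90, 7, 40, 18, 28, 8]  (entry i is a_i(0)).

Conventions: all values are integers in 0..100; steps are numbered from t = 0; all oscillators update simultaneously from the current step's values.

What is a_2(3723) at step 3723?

Answer: a_2(3723) = 53
Key observation: The state at step 4, [53, 53, 53, 53, 53, 53], reappears at step 5: the system is in a cycle of period 1 from step 4 on.  Therefore the state at step 3723 equals the state at step 4 + ((3723 - 4) mod 1) = 4, which is [53, 53, 53, 53, 53, 53].

Derivation:
t=0: [90, 7, 40, 18, 28, 8]
t=1: [22, 19, 42, 29, 40, 18]
t=2: [38, 35, 47, 42, 49, 33]
t=3: [50, 49, 52, 51, 52, 48]
t=4: [53, 53, 53, 53, 53, 53]
t=5: [53, 53, 53, 53, 53, 53]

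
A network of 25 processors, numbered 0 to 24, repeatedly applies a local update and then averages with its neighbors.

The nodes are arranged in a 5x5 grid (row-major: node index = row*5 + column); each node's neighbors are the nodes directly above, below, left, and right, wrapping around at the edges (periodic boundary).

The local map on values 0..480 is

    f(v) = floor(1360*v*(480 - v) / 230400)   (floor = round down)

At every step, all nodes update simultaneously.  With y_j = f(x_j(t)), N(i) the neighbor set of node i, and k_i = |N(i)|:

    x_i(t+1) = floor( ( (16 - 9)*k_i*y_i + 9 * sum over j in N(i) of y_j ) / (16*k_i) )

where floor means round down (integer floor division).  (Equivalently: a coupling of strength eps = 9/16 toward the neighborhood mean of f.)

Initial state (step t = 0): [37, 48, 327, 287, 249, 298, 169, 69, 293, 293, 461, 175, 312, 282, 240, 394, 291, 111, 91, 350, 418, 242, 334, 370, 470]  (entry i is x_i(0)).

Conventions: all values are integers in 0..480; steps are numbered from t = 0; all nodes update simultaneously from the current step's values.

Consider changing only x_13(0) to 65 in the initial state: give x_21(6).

Answer: x_21(6) = 318
Key observation: This trace re-runs the system from the modified initial state.

Derivation:
t=0: [37, 48, 327, 287, 249, 298, 169, 69, 293, 293, 461, 175, 312, 65, 240, 394, 291, 111, 91, 350, 418, 242, 334, 370, 470]
t=1: [173, 199, 255, 310, 256, 249, 265, 247, 278, 327, 187, 277, 259, 235, 261, 199, 295, 264, 218, 226, 159, 272, 282, 224, 152]
t=2: [320, 330, 331, 325, 318, 326, 335, 337, 325, 318, 329, 330, 336, 337, 329, 324, 327, 333, 337, 330, 310, 325, 333, 326, 313]
t=3: [301, 293, 290, 297, 303, 296, 288, 287, 294, 300, 293, 290, 286, 287, 293, 297, 294, 288, 287, 294, 305, 296, 290, 295, 303]
t=4: [318, 322, 324, 320, 317, 321, 324, 325, 322, 319, 322, 324, 326, 325, 322, 320, 322, 325, 324, 321, 317, 321, 324, 321, 317]
t=5: [303, 300, 298, 301, 304, 301, 298, 297, 299, 302, 300, 298, 296, 297, 300, 301, 299, 297, 298, 301, 303, 300, 298, 300, 303]
t=6: [316, 318, 319, 318, 315, 317, 319, 320, 318, 317, 318, 319, 320, 319, 318, 317, 319, 320, 319, 318, 316, 318, 319, 318, 316]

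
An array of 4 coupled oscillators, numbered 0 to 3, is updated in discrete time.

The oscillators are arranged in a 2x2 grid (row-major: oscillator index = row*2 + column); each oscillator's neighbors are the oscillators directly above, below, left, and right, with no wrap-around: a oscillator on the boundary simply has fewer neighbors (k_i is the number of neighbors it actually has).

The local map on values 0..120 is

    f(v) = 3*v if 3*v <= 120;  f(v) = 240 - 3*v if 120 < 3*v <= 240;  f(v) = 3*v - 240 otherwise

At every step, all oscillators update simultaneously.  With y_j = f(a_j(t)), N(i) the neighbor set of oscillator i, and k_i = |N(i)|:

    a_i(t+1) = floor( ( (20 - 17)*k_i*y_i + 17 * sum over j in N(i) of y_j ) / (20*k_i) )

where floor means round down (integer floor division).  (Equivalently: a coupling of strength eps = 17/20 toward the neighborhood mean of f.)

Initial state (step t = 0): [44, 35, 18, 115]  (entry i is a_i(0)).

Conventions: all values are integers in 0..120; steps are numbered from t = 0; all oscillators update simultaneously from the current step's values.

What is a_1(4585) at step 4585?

Simulating step by step:
t=0: [44, 35, 18, 115]
t=1: [83, 106, 98, 83]
t=2: [57, 19, 15, 57]
t=3: [53, 67, 65, 53]
t=4: [47, 74, 75, 47]
t=5: [28, 86, 86, 28]
t=6: [27, 74, 74, 27]
t=7: [27, 71, 71, 27]
t=8: [35, 72, 72, 35]
t=9: [36, 92, 92, 36]
t=10: [46, 97, 97, 46]
t=11: [58, 94, 94, 58]
t=12: [45, 62, 62, 45]
t=13: [61, 97, 97, 61]
t=14: [51, 56, 56, 51]
t=15: [74, 84, 84, 74]
t=16: [12, 17, 17, 12]
t=17: [48, 38, 38, 48]
t=18: [111, 98, 98, 111]
t=19: [59, 87, 87, 59]
t=20: [27, 56, 56, 27]
t=21: [73, 79, 79, 73]
t=22: [5, 18, 18, 5]
t=23: [48, 20, 20, 48]
t=24: [65, 90, 90, 65]
t=25: [32, 42, 42, 32]
t=26: [111, 98, 98, 111]

Answer: a_1(4585) = 42
Key observation: The state at step 18, [111, 98, 98, 111], reappears at step 26: the system is in a cycle of period 8 from step 18 on.  Therefore the state at step 4585 equals the state at step 18 + ((4585 - 18) mod 8) = 25, which is [32, 42, 42, 32].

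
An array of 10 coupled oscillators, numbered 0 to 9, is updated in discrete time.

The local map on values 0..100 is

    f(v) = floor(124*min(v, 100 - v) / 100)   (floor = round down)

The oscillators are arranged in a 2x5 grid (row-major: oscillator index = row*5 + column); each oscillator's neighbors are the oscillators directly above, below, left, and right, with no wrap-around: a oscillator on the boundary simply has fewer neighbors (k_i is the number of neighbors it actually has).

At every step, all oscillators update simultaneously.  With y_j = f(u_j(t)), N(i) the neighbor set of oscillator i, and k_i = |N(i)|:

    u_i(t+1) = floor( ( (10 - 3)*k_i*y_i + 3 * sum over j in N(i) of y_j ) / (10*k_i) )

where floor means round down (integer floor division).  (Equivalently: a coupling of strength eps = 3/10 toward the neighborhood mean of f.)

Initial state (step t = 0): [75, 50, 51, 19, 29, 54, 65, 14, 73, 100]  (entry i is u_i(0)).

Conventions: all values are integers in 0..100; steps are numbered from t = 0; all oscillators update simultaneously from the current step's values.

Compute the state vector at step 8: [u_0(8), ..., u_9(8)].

Simulating step by step:
t=0: [75, 50, 51, 19, 29, 54, 65, 14, 73, 100]
t=1: [39, 56, 52, 28, 27, 51, 43, 25, 27, 10]
t=2: [50, 53, 53, 36, 30, 57, 51, 36, 30, 18]
t=3: [60, 58, 55, 44, 35, 55, 57, 46, 36, 26]
t=4: [50, 52, 54, 52, 43, 53, 53, 55, 45, 35]
t=5: [60, 59, 57, 57, 52, 58, 57, 55, 54, 46]
t=6: [49, 50, 52, 54, 57, 51, 52, 54, 56, 57]
t=7: [60, 61, 58, 56, 53, 59, 59, 57, 54, 53]
t=8: [49, 48, 51, 54, 57, 49, 50, 53, 56, 57]

Answer: [49, 48, 51, 54, 57, 49, 50, 53, 56, 57]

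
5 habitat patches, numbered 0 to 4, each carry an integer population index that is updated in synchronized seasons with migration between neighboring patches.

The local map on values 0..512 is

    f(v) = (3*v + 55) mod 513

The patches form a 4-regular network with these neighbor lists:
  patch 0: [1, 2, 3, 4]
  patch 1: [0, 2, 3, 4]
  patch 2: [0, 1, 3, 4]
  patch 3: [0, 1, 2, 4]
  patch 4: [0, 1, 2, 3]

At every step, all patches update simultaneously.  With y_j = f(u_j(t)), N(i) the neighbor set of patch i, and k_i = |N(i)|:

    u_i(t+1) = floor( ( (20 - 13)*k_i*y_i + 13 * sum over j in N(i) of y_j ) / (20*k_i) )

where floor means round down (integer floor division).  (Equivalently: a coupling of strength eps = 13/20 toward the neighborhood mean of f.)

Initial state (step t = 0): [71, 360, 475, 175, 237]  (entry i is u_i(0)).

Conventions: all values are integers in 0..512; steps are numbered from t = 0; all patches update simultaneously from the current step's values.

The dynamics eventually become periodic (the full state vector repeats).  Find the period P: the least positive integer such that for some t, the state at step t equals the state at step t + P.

Simulating step by step:
t=0: [71, 360, 475, 175, 237]
t=1: [237, 207, 272, 199, 234]
t=2: [235, 218, 255, 214, 233]
t=3: [237, 227, 248, 225, 236]
t=4: [247, 241, 253, 240, 246]
t=5: [279, 275, 282, 275, 278]
t=6: [376, 373, 377, 373, 375]
t=7: [154, 152, 154, 152, 153]
t=8: [168, 263, 168, 263, 167]
t=9: [138, 191, 138, 191, 137]
t=10: [353, 287, 353, 287, 352]
t=11: [189, 248, 189, 248, 189]
t=12: [166, 199, 166, 199, 166]
t=13: [72, 90, 72, 90, 72]
t=14: [288, 298, 288, 298, 288]
t=15: [415, 421, 415, 421, 415]
t=16: [279, 283, 279, 283, 279]
t=17: [382, 385, 382, 385, 382]
t=18: [177, 179, 177, 179, 177]
t=19: [74, 76, 74, 76, 74]
t=20: [278, 280, 278, 280, 278]
t=21: [377, 379, 377, 379, 377]
t=22: [161, 163, 161, 163, 161]
t=23: [26, 28, 26, 28, 26]
t=24: [134, 136, 134, 136, 134]
t=25: [458, 460, 458, 460, 458]
t=26: [404, 406, 404, 406, 404]
t=27: [242, 244, 242, 244, 242]
t=28: [269, 271, 269, 271, 269]
t=29: [350, 352, 350, 352, 350]
t=30: [80, 82, 80, 82, 80]
t=31: [296, 298, 296, 298, 296]
t=32: [431, 433, 431, 433, 431]
t=33: [323, 325, 323, 325, 323]
t=34: [346, 251, 346, 251, 346]
t=35: [141, 183, 141, 183, 141]
t=36: [352, 279, 352, 279, 352]
t=37: [180, 235, 180, 235, 180]
t=38: [135, 166, 135, 166, 135]
t=39: [323, 244, 323, 244, 323]
t=40: [433, 389, 433, 389, 433]
t=41: [285, 260, 285, 260, 285]
t=42: [372, 358, 372, 358, 372]
t=43: [131, 123, 131, 123, 131]
t=44: [440, 435, 440, 435, 440]
t=45: [344, 341, 344, 341, 344]
t=46: [58, 56, 58, 56, 58]
t=47: [227, 225, 227, 225, 227]
t=48: [221, 219, 221, 219, 221]
t=49: [203, 201, 203, 201, 203]
t=50: [149, 147, 149, 147, 149]
t=51: [500, 498, 500, 498, 500]
t=52: [14, 12, 14, 12, 14]
t=53: [95, 93, 95, 93, 95]
t=54: [338, 336, 338, 336, 338]
t=55: [41, 39, 41, 39, 41]
t=56: [176, 174, 176, 174, 176]
t=57: [68, 66, 68, 66, 68]
t=58: [257, 255, 257, 255, 257]
t=59: [311, 309, 311, 309, 311]
t=60: [473, 471, 473, 471, 473]
t=61: [446, 444, 446, 444, 446]
t=62: [365, 363, 365, 363, 365]
t=63: [122, 120, 122, 120, 122]
t=64: [419, 417, 419, 417, 419]
t=65: [284, 282, 284, 282, 284]
t=66: [392, 390, 392, 390, 392]
t=67: [203, 201, 203, 201, 203]

Answer: 18
Key observation: The state at step 49, [203, 201, 203, 201, 203], reappears at step 67 — and no state repeats earlier — so the cycle the system enters has period 18.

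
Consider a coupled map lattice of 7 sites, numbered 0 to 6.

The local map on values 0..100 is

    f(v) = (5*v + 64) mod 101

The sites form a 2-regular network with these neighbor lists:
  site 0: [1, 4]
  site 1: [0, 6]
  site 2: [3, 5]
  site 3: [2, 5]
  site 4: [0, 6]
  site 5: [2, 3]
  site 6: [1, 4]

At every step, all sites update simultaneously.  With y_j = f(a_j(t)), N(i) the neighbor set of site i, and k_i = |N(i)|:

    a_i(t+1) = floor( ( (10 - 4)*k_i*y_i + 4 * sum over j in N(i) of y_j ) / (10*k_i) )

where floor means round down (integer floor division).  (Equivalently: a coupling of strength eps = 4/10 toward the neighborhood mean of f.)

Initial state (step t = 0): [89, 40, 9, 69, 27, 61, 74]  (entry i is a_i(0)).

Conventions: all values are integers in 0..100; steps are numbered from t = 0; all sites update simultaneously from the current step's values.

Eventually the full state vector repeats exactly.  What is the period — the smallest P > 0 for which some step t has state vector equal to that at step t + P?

Answer: 4
Key observation: The state at step 12, [39, 60, 13, 21, 36, 21, 54], reappears at step 16 — and no state repeats earlier — so the cycle the system enters has period 4.

Derivation:
t=0: [89, 40, 9, 69, 27, 61, 74]
t=1: [34, 44, 19, 17, 65, 42, 50]
t=2: [52, 57, 58, 54, 60, 64, 40]
t=3: [34, 44, 53, 45, 53, 65, 58]
t=4: [40, 65, 50, 74, 32, 74, 52]
t=5: [58, 68, 18, 26, 29, 26, 34]
t=6: [32, 16, 69, 85, 20, 85, 20]
t=7: [34, 42, 37, 69, 54, 69, 59]
t=8: [39, 60, 30, 13, 36, 13, 54]
t=9: [54, 54, 18, 24, 42, 24, 39]
t=10: [39, 36, 65, 77, 60, 77, 54]
t=11: [54, 42, 69, 53, 54, 53, 39]
t=12: [39, 60, 13, 21, 36, 21, 54]
t=13: [54, 54, 44, 60, 42, 60, 39]
t=14: [39, 36, 73, 65, 60, 65, 54]
t=15: [54, 42, 49, 73, 54, 73, 39]
t=16: [39, 60, 13, 21, 36, 21, 54]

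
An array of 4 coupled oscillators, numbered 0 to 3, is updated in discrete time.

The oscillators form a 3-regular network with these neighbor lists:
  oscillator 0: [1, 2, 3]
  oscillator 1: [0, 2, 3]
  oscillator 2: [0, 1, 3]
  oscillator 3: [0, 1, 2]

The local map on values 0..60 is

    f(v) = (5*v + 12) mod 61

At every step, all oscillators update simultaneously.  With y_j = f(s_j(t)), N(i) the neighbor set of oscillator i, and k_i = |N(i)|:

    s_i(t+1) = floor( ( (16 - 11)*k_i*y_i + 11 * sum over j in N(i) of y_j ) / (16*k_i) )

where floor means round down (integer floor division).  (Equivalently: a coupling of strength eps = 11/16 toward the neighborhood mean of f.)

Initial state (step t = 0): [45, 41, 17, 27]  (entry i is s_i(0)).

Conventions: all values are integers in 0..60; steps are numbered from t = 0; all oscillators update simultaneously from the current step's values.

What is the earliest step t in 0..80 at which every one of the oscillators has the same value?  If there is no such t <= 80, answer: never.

Answer: 3
Key observation: Synchronization is absorbing here: once all oscillators are equal they stay equal, and step 3 is the first all-equal step.

Derivation:
t=0: [45, 41, 17, 27]  (not all equal)
t=1: [38, 36, 37, 36]  (not all equal)
t=2: [13, 12, 12, 12]  (not all equal)
t=3: [12, 12, 12, 12]  (all equal)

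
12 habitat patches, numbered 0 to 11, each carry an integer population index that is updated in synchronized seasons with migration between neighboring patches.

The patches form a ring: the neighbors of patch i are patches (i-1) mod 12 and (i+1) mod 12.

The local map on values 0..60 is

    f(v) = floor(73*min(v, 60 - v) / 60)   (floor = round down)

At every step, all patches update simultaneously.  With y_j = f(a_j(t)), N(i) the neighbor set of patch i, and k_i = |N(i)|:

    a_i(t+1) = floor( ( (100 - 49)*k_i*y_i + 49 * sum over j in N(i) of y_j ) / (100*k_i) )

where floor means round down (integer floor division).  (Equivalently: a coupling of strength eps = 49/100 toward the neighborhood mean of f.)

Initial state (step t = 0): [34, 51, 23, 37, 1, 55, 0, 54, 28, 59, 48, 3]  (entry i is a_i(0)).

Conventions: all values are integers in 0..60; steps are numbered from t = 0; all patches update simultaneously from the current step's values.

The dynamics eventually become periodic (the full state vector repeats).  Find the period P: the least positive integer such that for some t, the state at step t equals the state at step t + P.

Answer: 4
Key observation: The state at step 15, [35, 36, 36, 35, 34, 32, 30, 29, 29, 30, 31, 33], reappears at step 19 — and no state repeats earlier — so the cycle the system enters has period 4.

Derivation:
t=0: [34, 51, 23, 37, 1, 55, 0, 54, 28, 59, 48, 3]
t=1: [18, 19, 22, 20, 8, 3, 3, 11, 19, 12, 8, 12]
t=2: [19, 23, 24, 20, 11, 4, 5, 13, 18, 14, 11, 14]
t=3: [22, 26, 27, 22, 13, 6, 7, 14, 18, 17, 14, 17]
t=4: [25, 30, 30, 24, 15, 9, 9, 15, 19, 19, 18, 20]
t=5: [30, 34, 34, 28, 18, 11, 11, 17, 21, 22, 22, 24]
t=6: [33, 32, 31, 30, 22, 14, 14, 19, 24, 25, 26, 29]
t=7: [33, 33, 35, 33, 26, 19, 18, 23, 27, 30, 31, 33]
t=8: [32, 31, 30, 31, 29, 24, 22, 26, 31, 34, 34, 32]
t=9: [34, 35, 35, 35, 33, 29, 27, 30, 33, 31, 31, 33]
t=10: [31, 30, 30, 30, 32, 33, 33, 34, 33, 34, 34, 32]
t=11: [35, 35, 36, 35, 34, 32, 31, 31, 31, 31, 31, 33]
t=12: [30, 29, 29, 30, 31, 33, 34, 35, 35, 35, 34, 32]
t=13: [35, 35, 35, 35, 34, 32, 31, 30, 30, 30, 31, 33]
t=14: [30, 30, 30, 30, 31, 33, 35, 35, 36, 35, 34, 32]
t=15: [35, 36, 36, 35, 34, 32, 30, 29, 29, 30, 31, 33]
t=16: [30, 29, 29, 30, 31, 33, 35, 35, 35, 35, 34, 32]
t=17: [35, 35, 35, 35, 34, 32, 30, 30, 30, 30, 31, 33]
t=18: [30, 30, 30, 30, 31, 33, 35, 36, 36, 35, 34, 32]
t=19: [35, 36, 36, 35, 34, 32, 30, 29, 29, 30, 31, 33]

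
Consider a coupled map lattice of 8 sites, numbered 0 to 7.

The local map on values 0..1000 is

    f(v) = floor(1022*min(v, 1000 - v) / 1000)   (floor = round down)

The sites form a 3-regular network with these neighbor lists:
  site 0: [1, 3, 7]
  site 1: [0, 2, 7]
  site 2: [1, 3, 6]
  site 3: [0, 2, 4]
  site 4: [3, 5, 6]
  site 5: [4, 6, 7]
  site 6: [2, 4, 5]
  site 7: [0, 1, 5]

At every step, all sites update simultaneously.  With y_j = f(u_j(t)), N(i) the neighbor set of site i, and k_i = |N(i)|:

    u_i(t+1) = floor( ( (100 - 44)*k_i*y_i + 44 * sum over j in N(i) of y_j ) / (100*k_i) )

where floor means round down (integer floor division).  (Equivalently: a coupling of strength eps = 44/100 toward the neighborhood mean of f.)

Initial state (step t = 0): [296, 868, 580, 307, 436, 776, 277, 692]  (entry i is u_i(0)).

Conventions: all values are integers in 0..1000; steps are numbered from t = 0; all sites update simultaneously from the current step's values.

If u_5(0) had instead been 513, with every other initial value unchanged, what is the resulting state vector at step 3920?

Answer: [508, 508, 508, 508, 508, 508, 508, 508]
Key observation: The state at step 25, [502, 502, 502, 502, 502, 502, 502, 502], reappears at step 27: the system is in a cycle of period 2 from step 25 on.  Therefore the state at step 3920 equals the state at step 25 + ((3920 - 25) mod 2) = 26, which is [508, 508, 508, 508, 508, 508, 508, 508].

Derivation:
t=0: [296, 868, 580, 307, 436, 513, 277, 692]
t=1: [280, 228, 347, 347, 409, 431, 359, 312]
t=2: [292, 270, 338, 353, 403, 407, 382, 318]
t=3: [307, 295, 343, 356, 401, 397, 390, 326]
t=4: [321, 314, 351, 360, 400, 394, 393, 335]
t=5: [334, 329, 360, 365, 400, 393, 395, 345]
t=6: [346, 343, 368, 372, 401, 395, 398, 355]
t=7: [357, 356, 377, 379, 403, 398, 401, 364]
t=8: [368, 367, 385, 386, 406, 402, 405, 374]
t=9: [379, 378, 393, 394, 410, 406, 409, 384]
t=10: [389, 389, 401, 402, 415, 411, 414, 393]
t=11: [399, 399, 409, 410, 421, 418, 420, 402]
t=12: [409, 408, 417, 418, 427, 425, 427, 411]
t=13: [418, 418, 426, 426, 434, 432, 434, 421]
t=14: [428, 428, 435, 435, 441, 439, 441, 430]
t=15: [438, 438, 443, 443, 448, 447, 448, 439]
t=16: [447, 447, 452, 452, 456, 455, 456, 448]
t=17: [456, 456, 461, 461, 465, 464, 465, 457]
t=18: [466, 466, 470, 470, 474, 473, 474, 467]
t=19: [476, 476, 480, 480, 483, 482, 483, 477]
t=20: [486, 486, 489, 489, 492, 491, 492, 487]
t=21: [496, 496, 499, 499, 501, 500, 501, 497]
t=22: [506, 506, 508, 508, 509, 509, 509, 507]
t=23: [503, 503, 502, 502, 501, 501, 501, 503]
t=24: [507, 507, 508, 508, 508, 508, 508, 507]
t=25: [502, 502, 502, 502, 502, 502, 502, 502]
t=26: [508, 508, 508, 508, 508, 508, 508, 508]
t=27: [502, 502, 502, 502, 502, 502, 502, 502]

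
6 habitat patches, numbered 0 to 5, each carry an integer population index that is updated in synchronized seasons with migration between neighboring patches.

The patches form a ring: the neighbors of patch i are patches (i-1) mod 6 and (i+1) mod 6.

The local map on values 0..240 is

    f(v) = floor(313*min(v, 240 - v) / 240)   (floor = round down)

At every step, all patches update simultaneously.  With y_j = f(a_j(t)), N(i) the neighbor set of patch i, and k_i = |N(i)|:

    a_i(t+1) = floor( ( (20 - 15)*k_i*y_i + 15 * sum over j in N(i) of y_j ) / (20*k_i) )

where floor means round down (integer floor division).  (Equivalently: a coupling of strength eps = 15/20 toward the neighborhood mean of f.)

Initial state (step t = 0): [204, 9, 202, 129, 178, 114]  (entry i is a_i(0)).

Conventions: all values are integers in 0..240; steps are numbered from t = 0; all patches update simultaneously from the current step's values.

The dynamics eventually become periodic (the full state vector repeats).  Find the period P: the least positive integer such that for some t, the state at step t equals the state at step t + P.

Simulating step by step:
t=0: [204, 9, 202, 129, 178, 114]
t=1: [71, 38, 70, 84, 129, 84]
t=2: [82, 80, 82, 115, 117, 115]
t=3: [121, 105, 121, 134, 149, 134]
t=4: [141, 150, 141, 136, 133, 136]
t=5: [126, 126, 126, 134, 136, 134]
t=6: [144, 148, 144, 140, 137, 140]
t=7: [124, 123, 124, 129, 131, 129]
t=8: [148, 151, 148, 145, 143, 145]
t=9: [119, 118, 119, 122, 123, 122]
t=10: [153, 154, 153, 153, 152, 153]
t=11: [112, 112, 112, 113, 113, 113]
t=12: [146, 146, 146, 146, 147, 146]
t=13: [122, 122, 122, 121, 121, 121]
t=14: [153, 153, 153, 154, 155, 154]
t=15: [112, 113, 112, 111, 111, 111]
t=16: [145, 146, 145, 144, 144, 144]
t=17: [123, 122, 123, 124, 125, 124]
t=18: [152, 152, 152, 150, 150, 150]
t=19: [115, 114, 115, 115, 117, 115]
t=20: [148, 148, 148, 150, 149, 150]
t=21: [118, 119, 118, 118, 117, 118]
t=22: [153, 153, 153, 152, 152, 152]
t=23: [113, 113, 113, 113, 114, 113]
t=24: [147, 147, 147, 147, 147, 147]
t=25: [121, 121, 121, 121, 121, 121]
t=26: [155, 155, 155, 155, 155, 155]
t=27: [110, 110, 110, 110, 110, 110]
t=28: [143, 143, 143, 143, 143, 143]
t=29: [126, 126, 126, 126, 126, 126]
t=30: [148, 148, 148, 148, 148, 148]
t=31: [119, 119, 119, 119, 119, 119]
t=32: [155, 155, 155, 155, 155, 155]

Answer: 6
Key observation: The state at step 26, [155, 155, 155, 155, 155, 155], reappears at step 32 — and no state repeats earlier — so the cycle the system enters has period 6.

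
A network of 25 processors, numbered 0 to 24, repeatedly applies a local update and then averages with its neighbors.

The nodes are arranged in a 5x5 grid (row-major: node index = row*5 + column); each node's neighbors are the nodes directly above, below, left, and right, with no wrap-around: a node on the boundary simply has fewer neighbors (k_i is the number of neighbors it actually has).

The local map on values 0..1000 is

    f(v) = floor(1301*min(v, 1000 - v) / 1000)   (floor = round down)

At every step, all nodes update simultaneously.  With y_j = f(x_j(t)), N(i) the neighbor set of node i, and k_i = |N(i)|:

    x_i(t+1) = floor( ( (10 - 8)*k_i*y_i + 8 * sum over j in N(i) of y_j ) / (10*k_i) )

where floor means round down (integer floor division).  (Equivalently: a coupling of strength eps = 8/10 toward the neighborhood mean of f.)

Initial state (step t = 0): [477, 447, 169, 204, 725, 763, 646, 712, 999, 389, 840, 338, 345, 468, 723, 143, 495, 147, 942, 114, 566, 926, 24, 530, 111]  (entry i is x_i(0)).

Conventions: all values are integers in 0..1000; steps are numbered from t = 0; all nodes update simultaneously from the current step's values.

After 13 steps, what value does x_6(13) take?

Simulating step by step:
t=0: [477, 447, 169, 204, 725, 763, 646, 712, 999, 389, 840, 338, 345, 468, 723, 143, 495, 147, 942, 114, 566, 926, 24, 530, 111]
t=1: [479, 462, 369, 206, 379, 405, 432, 300, 350, 292, 290, 439, 412, 298, 408, 414, 311, 277, 326, 184, 225, 349, 245, 188, 332]
t=2: [575, 564, 431, 434, 357, 521, 530, 484, 375, 469, 511, 490, 448, 466, 374, 393, 465, 408, 330, 417, 455, 361, 345, 361, 279]
t=3: [586, 572, 581, 515, 562, 604, 613, 573, 579, 505, 599, 614, 596, 518, 566, 590, 550, 518, 515, 448, 510, 531, 481, 424, 476]
t=4: [536, 534, 573, 568, 623, 519, 526, 535, 600, 576, 517, 527, 567, 578, 606, 571, 571, 598, 603, 599, 584, 614, 601, 609, 577]
t=5: [613, 594, 583, 529, 543, 617, 613, 571, 557, 516, 605, 596, 570, 532, 534, 572, 551, 535, 523, 525, 532, 531, 512, 524, 521]
t=6: [511, 518, 561, 578, 615, 504, 522, 547, 596, 599, 523, 536, 570, 593, 615, 565, 575, 600, 613, 616, 588, 608, 615, 624, 619]
t=7: [636, 612, 584, 535, 528, 629, 617, 573, 542, 510, 607, 591, 560, 523, 513, 568, 549, 526, 508, 499, 536, 525, 504, 497, 494]
t=8: [489, 504, 551, 587, 619, 491, 514, 552, 602, 618, 522, 539, 579, 612, 634, 565, 582, 611, 634, 640, 592, 612, 630, 643, 646]
t=9: [640, 622, 587, 533, 512, 631, 619, 572, 527, 496, 604, 588, 547, 504, 486, 564, 543, 510, 483, 470, 533, 515, 489, 470, 464]
t=10: [482, 498, 548, 597, 627, 490, 511, 558, 613, 630, 525, 545, 592, 621, 633, 571, 592, 616, 626, 619, 600, 615, 628, 620, 609]
t=11: [639, 623, 583, 525, 499, 628, 617, 566, 515, 486, 599, 580, 537, 497, 487, 556, 535, 505, 493, 491, 527, 508, 494, 492, 497]
t=12: [483, 500, 554, 609, 629, 493, 516, 567, 617, 636, 532, 554, 600, 630, 637, 579, 602, 626, 641, 639, 609, 624, 641, 642, 640]
t=13: [642, 619, 574, 517, 488, 625, 612, 558, 504, 481, 593, 570, 526, 487, 473, 544, 523, 491, 473, 469, 516, 495, 477, 466, 467]

Answer: x_6(13) = 612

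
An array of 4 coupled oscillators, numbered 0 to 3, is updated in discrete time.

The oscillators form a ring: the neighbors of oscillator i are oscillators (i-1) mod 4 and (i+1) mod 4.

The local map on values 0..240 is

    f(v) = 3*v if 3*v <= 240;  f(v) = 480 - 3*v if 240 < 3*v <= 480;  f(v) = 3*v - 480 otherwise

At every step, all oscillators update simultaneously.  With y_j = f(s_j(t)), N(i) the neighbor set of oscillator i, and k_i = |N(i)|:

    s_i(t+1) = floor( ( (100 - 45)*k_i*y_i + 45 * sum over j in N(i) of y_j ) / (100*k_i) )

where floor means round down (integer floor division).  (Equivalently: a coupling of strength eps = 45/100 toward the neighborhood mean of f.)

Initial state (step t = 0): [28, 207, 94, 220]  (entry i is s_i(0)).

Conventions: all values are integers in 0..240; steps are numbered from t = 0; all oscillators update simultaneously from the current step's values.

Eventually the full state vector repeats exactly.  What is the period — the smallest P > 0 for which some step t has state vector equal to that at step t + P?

Simulating step by step:
t=0: [28, 207, 94, 220]
t=1: [118, 141, 181, 162]
t=2: [83, 73, 48, 45]
t=3: [206, 204, 158, 158]
t=4: [106, 105, 34, 35]
t=5: [149, 150, 116, 117]
t=6: [53, 53, 108, 108]
t=7: [158, 158, 156, 156]
t=8: [7, 7, 10, 10]
t=9: [23, 23, 27, 27]
t=10: [71, 71, 78, 78]
t=11: [217, 217, 229, 229]
t=12: [179, 179, 198, 198]
t=13: [69, 69, 101, 101]
t=14: [200, 200, 183, 183]
t=15: [108, 108, 80, 80]
t=16: [174, 174, 221, 221]
t=17: [73, 73, 151, 151]
t=18: [175, 175, 70, 70]
t=19: [82, 82, 172, 172]
t=20: [189, 189, 80, 80]
t=21: [121, 121, 205, 205]
t=22: [121, 121, 130, 130]
t=23: [110, 110, 96, 96]
t=24: [159, 159, 182, 182]
t=25: [17, 17, 51, 51]
t=26: [73, 73, 130, 130]
t=27: [189, 189, 119, 119]
t=28: [95, 95, 114, 114]
t=29: [182, 182, 150, 150]
t=30: [57, 57, 38, 38]
t=31: [158, 158, 126, 126]
t=32: [27, 27, 80, 80]
t=33: [116, 116, 204, 204]
t=34: [132, 132, 132, 132]
t=35: [84, 84, 84, 84]
t=36: [228, 228, 228, 228]
t=37: [204, 204, 204, 204]
t=38: [132, 132, 132, 132]

Answer: 4
Key observation: The state at step 34, [132, 132, 132, 132], reappears at step 38 — and no state repeats earlier — so the cycle the system enters has period 4.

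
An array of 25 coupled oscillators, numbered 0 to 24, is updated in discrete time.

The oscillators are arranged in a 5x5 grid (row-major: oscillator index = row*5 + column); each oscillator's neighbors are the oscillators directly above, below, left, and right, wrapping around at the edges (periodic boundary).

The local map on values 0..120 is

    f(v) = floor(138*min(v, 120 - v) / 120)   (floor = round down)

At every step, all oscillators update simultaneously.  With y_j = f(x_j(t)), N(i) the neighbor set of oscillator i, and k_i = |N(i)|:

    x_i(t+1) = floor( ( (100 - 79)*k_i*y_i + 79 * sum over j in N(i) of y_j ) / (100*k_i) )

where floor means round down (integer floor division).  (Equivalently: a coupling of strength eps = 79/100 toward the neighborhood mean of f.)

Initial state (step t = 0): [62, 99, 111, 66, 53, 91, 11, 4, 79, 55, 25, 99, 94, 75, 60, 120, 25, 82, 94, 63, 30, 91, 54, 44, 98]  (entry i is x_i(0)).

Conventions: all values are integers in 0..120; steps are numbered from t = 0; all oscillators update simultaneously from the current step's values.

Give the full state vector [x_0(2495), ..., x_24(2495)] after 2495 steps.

Answer: [64, 63, 64, 64, 64, 64, 64, 64, 64, 64, 64, 64, 64, 64, 64, 64, 63, 64, 64, 64, 63, 63, 63, 64, 64]
Key observation: The state at step 8, [64, 64, 64, 64, 64, 64, 64, 64, 64, 64, 64, 64, 64, 64, 64, 64, 64, 64, 64, 64, 64, 65, 64, 64, 64], reappears at step 10: the system is in a cycle of period 2 from step 8 on.  Therefore the state at step 2495 equals the state at step 8 + ((2495 - 8) mod 2) = 9, which is [64, 63, 64, 64, 64, 64, 64, 64, 64, 64, 64, 64, 64, 64, 64, 64, 63, 64, 64, 64, 63, 63, 63, 64, 64].

Derivation:
t=0: [62, 99, 111, 66, 53, 91, 11, 4, 79, 55, 25, 99, 94, 75, 60, 120, 25, 82, 94, 63, 30, 91, 54, 44, 98]
t=1: [43, 28, 32, 46, 55, 40, 19, 20, 45, 54, 30, 24, 30, 45, 55, 30, 25, 38, 47, 37, 31, 36, 39, 45, 46]
t=2: [45, 35, 37, 50, 55, 42, 29, 32, 47, 57, 40, 28, 35, 50, 50, 34, 34, 40, 48, 48, 42, 36, 43, 50, 48]
t=3: [50, 41, 44, 54, 58, 48, 37, 40, 53, 57, 44, 37, 42, 52, 56, 45, 39, 45, 54, 52, 46, 43, 47, 54, 55]
t=4: [55, 48, 51, 60, 62, 53, 46, 49, 58, 62, 52, 45, 49, 58, 59, 51, 47, 51, 58, 59, 54, 49, 53, 60, 60]
t=5: [61, 56, 59, 65, 66, 60, 54, 57, 64, 65, 59, 54, 57, 64, 65, 59, 55, 58, 65, 65, 61, 57, 60, 66, 66]
t=6: [65, 64, 65, 63, 63, 65, 64, 64, 63, 64, 65, 63, 64, 63, 63, 65, 64, 65, 63, 63, 65, 65, 65, 63, 63]
t=7: [63, 63, 63, 64, 64, 63, 64, 64, 64, 64, 63, 64, 64, 64, 64, 63, 63, 63, 64, 64, 63, 63, 63, 64, 64]
t=8: [64, 64, 64, 64, 64, 64, 64, 64, 64, 64, 64, 64, 64, 64, 64, 64, 64, 64, 64, 64, 64, 65, 64, 64, 64]
t=9: [64, 63, 64, 64, 64, 64, 64, 64, 64, 64, 64, 64, 64, 64, 64, 64, 63, 64, 64, 64, 63, 63, 63, 64, 64]
t=10: [64, 64, 64, 64, 64, 64, 64, 64, 64, 64, 64, 64, 64, 64, 64, 64, 64, 64, 64, 64, 64, 65, 64, 64, 64]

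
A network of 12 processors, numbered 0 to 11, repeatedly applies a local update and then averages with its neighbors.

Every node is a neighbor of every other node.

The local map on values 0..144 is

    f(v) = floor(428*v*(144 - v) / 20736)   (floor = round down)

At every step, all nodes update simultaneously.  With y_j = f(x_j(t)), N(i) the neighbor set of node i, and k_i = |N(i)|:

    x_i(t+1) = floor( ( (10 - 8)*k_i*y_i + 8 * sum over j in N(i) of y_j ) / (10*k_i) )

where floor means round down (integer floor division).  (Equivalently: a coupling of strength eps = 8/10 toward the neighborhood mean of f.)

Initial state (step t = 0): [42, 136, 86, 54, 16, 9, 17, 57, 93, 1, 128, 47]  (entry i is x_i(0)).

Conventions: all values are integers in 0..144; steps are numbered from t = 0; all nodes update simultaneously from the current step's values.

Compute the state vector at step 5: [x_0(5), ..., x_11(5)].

Simulating step by step:
t=0: [42, 136, 86, 54, 16, 9, 17, 57, 93, 1, 128, 47]
t=1: [66, 58, 68, 68, 60, 58, 60, 68, 67, 55, 60, 67]
t=2: [104, 104, 104, 104, 104, 104, 104, 104, 104, 103, 104, 104]
t=3: [85, 85, 85, 85, 85, 85, 85, 85, 85, 85, 85, 85]
t=4: [103, 103, 103, 103, 103, 103, 103, 103, 103, 103, 103, 103]
t=5: [87, 87, 87, 87, 87, 87, 87, 87, 87, 87, 87, 87]

Answer: [87, 87, 87, 87, 87, 87, 87, 87, 87, 87, 87, 87]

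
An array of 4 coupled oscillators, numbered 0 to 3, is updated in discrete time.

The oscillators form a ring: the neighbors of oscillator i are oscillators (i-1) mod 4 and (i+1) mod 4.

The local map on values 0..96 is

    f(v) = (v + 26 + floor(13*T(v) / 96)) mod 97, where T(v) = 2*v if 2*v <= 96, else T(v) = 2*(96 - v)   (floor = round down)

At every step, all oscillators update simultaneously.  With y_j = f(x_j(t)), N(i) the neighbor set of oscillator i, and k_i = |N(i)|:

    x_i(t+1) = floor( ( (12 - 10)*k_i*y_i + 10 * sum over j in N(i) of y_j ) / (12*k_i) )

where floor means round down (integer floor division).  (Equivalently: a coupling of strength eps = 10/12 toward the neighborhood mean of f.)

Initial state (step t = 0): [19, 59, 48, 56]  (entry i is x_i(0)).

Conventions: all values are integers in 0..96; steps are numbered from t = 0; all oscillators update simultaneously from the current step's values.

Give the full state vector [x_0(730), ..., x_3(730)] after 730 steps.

Answer: [50, 50, 50, 50]
Key observation: The state at step 30, [19, 19, 19, 19], reappears at step 33: the system is in a cycle of period 3 from step 30 on.  Therefore the state at step 730 equals the state at step 30 + ((730 - 30) mod 3) = 31, which is [50, 50, 50, 50].

Derivation:
t=0: [19, 59, 48, 56]
t=1: [86, 72, 92, 72]
t=2: [8, 17, 9, 17]
t=3: [45, 38, 45, 38]
t=4: [75, 81, 75, 81]
t=5: [13, 9, 13, 9]
t=6: [37, 41, 37, 41]
t=7: [77, 73, 77, 73]
t=8: [8, 10, 8, 10]
t=9: [37, 36, 37, 36]
t=10: [71, 72, 71, 72]
t=11: [6, 6, 6, 6]
t=12: [33, 33, 33, 33]
t=13: [67, 67, 67, 67]
t=14: [3, 3, 3, 3]
t=15: [29, 29, 29, 29]
t=16: [62, 62, 62, 62]
t=17: [0, 0, 0, 0]
t=18: [26, 26, 26, 26]
t=19: [59, 59, 59, 59]
t=20: [95, 95, 95, 95]
t=21: [24, 24, 24, 24]
t=22: [56, 56, 56, 56]
t=23: [92, 92, 92, 92]
t=24: [22, 22, 22, 22]
t=25: [53, 53, 53, 53]
t=26: [90, 90, 90, 90]
t=27: [20, 20, 20, 20]
t=28: [51, 51, 51, 51]
t=29: [89, 89, 89, 89]
t=30: [19, 19, 19, 19]
t=31: [50, 50, 50, 50]
t=32: [88, 88, 88, 88]
t=33: [19, 19, 19, 19]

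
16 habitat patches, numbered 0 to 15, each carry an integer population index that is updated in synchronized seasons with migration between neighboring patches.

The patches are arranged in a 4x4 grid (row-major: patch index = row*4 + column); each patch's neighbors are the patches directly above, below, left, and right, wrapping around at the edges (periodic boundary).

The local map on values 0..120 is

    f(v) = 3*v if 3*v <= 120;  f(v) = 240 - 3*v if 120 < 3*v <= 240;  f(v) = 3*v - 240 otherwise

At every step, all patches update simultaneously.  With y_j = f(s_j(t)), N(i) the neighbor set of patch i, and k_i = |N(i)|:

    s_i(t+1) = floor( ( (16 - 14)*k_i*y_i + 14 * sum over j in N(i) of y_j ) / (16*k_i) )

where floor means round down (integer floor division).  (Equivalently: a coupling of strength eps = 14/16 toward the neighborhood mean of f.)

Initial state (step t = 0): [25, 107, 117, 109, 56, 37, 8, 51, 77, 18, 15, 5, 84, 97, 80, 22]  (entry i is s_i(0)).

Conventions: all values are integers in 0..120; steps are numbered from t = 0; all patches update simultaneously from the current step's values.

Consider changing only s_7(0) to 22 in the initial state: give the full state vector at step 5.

Simulating step by step:
t=0: [25, 107, 117, 109, 56, 37, 8, 22, 77, 18, 15, 5, 84, 97, 80, 22]
t=1: [64, 86, 55, 80, 66, 64, 75, 51, 34, 54, 25, 42, 45, 38, 59, 33]
t=2: [42, 64, 30, 67, 67, 39, 64, 48, 86, 83, 68, 93, 92, 72, 87, 74]
t=3: [49, 81, 45, 74, 80, 46, 80, 48, 29, 43, 30, 41, 42, 27, 39, 31]
t=4: [41, 83, 43, 86, 82, 37, 85, 41, 85, 92, 86, 94, 91, 85, 95, 91]
t=5: [29, 78, 32, 84, 79, 28, 79, 32, 27, 39, 32, 45, 43, 28, 44, 34]

Answer: [29, 78, 32, 84, 79, 28, 79, 32, 27, 39, 32, 45, 43, 28, 44, 34]
Key observation: This trace re-runs the system from the modified initial state.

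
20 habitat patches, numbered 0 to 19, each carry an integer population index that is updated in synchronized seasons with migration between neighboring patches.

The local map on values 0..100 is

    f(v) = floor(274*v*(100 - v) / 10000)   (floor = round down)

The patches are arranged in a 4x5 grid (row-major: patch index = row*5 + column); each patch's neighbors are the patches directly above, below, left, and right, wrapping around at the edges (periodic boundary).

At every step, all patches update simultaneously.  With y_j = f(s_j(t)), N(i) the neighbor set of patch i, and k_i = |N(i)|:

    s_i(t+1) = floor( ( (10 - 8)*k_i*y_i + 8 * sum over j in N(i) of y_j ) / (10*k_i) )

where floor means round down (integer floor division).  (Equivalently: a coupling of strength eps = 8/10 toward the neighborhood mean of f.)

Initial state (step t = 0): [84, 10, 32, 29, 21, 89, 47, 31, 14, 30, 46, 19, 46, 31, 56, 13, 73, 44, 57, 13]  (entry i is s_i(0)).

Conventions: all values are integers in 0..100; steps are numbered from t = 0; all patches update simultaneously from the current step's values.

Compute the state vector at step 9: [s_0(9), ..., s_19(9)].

Answer: [63, 63, 63, 63, 63, 63, 63, 63, 63, 63, 63, 63, 63, 63, 63, 63, 63, 63, 63, 63]

Derivation:
t=0: [84, 10, 32, 29, 21, 89, 47, 31, 14, 30, 46, 19, 46, 31, 56, 13, 73, 44, 57, 13]
t=1: [32, 48, 52, 51, 44, 51, 43, 57, 52, 45, 46, 60, 58, 58, 56, 43, 43, 63, 55, 47]
t=2: [65, 65, 66, 67, 65, 65, 67, 67, 67, 67, 67, 66, 65, 66, 67, 65, 66, 66, 66, 67]
t=3: [62, 61, 60, 60, 60, 60, 61, 60, 60, 60, 61, 60, 61, 60, 60, 61, 61, 61, 60, 61]
t=4: [64, 64, 65, 65, 64, 64, 65, 65, 65, 65, 65, 65, 65, 65, 65, 64, 65, 65, 65, 65]
t=5: [63, 62, 62, 62, 62, 62, 62, 62, 62, 62, 62, 62, 62, 62, 62, 62, 62, 62, 62, 62]
t=6: [63, 63, 64, 64, 63, 63, 64, 64, 64, 64, 64, 64, 64, 64, 64, 63, 64, 64, 64, 64]
t=7: [63, 63, 63, 63, 63, 63, 63, 63, 63, 63, 63, 63, 63, 63, 63, 63, 63, 63, 63, 63]
t=8: [63, 63, 63, 63, 63, 63, 63, 63, 63, 63, 63, 63, 63, 63, 63, 63, 63, 63, 63, 63]
t=9: [63, 63, 63, 63, 63, 63, 63, 63, 63, 63, 63, 63, 63, 63, 63, 63, 63, 63, 63, 63]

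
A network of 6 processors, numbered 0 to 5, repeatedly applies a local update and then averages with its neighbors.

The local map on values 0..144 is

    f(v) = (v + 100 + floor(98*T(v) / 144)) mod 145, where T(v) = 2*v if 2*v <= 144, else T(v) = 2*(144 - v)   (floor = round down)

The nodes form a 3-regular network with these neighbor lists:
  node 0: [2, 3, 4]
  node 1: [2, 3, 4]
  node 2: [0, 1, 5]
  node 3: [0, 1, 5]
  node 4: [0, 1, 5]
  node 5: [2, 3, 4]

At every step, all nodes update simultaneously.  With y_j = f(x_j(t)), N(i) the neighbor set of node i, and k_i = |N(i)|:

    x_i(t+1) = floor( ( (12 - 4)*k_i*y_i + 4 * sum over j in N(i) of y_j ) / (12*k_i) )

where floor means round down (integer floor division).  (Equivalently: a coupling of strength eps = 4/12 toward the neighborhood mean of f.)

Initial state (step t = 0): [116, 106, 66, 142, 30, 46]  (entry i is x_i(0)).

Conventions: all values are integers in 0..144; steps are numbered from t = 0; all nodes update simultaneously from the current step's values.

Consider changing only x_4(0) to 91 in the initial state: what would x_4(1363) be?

Simulating step by step:
t=0: [116, 106, 66, 142, 91, 46]
t=1: [109, 111, 104, 97, 110, 78]
t=2: [111, 111, 113, 114, 112, 119]
t=3: [109, 109, 109, 109, 109, 108]
t=4: [111, 111, 111, 111, 111, 111]
t=5: [110, 110, 110, 110, 110, 110]
t=6: [111, 111, 111, 111, 111, 111]

Answer: x_4(1363) = 110
Key observation: The state at step 4, [111, 111, 111, 111, 111, 111], reappears at step 6: the system is in a cycle of period 2 from step 4 on.  Therefore the state at step 1363 equals the state at step 4 + ((1363 - 4) mod 2) = 5, which is [110, 110, 110, 110, 110, 110].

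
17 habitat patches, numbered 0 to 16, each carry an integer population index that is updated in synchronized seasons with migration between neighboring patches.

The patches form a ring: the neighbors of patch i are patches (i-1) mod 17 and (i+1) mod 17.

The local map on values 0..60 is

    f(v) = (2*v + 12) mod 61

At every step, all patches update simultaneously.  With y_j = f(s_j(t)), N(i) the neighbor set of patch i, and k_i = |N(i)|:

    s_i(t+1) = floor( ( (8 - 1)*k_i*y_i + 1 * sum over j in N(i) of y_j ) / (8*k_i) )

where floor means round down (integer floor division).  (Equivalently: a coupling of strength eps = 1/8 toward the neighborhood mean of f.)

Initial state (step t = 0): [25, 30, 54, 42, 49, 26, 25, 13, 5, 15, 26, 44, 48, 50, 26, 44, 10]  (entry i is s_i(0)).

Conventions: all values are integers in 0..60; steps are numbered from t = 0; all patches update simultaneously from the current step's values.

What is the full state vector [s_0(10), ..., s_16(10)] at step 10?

Simulating step by step:
t=0: [25, 30, 54, 42, 49, 26, 25, 13, 5, 15, 26, 44, 48, 50, 26, 44, 10]
t=1: [3, 13, 54, 37, 45, 5, 3, 34, 24, 38, 7, 37, 46, 47, 8, 36, 30]
t=2: [18, 38, 55, 28, 38, 22, 18, 21, 55, 29, 26, 26, 42, 43, 28, 22, 12]
t=3: [45, 26, 2, 7, 27, 53, 48, 50, 3, 8, 3, 5, 33, 35, 11, 51, 38]
t=4: [37, 6, 15, 24, 9, 53, 47, 48, 20, 26, 18, 21, 17, 21, 34, 50, 29]
t=5: [23, 25, 42, 57, 33, 54, 45, 47, 48, 8, 45, 53, 47, 51, 23, 46, 12]
t=6: [53, 6, 30, 6, 18, 55, 42, 44, 45, 30, 41, 55, 46, 52, 56, 43, 37]
t=7: [52, 25, 12, 24, 43, 5, 33, 38, 39, 14, 29, 4, 41, 50, 7, 34, 27]
t=8: [48, 6, 35, 57, 37, 22, 17, 26, 29, 37, 11, 20, 33, 48, 27, 18, 9]
t=9: [44, 25, 20, 6, 25, 53, 43, 6, 9, 24, 34, 48, 21, 42, 10, 44, 32]
t=10: [35, 6, 47, 24, 5, 52, 37, 25, 31, 55, 23, 45, 52, 36, 32, 37, 18]

Answer: [35, 6, 47, 24, 5, 52, 37, 25, 31, 55, 23, 45, 52, 36, 32, 37, 18]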